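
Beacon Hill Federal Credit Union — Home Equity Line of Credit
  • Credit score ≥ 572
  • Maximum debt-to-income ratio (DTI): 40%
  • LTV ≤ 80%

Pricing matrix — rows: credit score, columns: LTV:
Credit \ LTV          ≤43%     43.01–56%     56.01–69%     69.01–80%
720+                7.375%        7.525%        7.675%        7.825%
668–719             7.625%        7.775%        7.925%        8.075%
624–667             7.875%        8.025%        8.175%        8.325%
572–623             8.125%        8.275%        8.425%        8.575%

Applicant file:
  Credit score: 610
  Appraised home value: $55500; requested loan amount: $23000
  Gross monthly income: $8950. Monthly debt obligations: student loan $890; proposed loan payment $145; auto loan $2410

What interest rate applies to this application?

8.125%

Credit score 610 ≥ 572; Total monthly debts = (890 + 145 + 2,410) = 3,445. DTI = 3,445/8,950 = 38.5% ≤ 40%
LTV = 23,000/55,500 = 41.4% ≤ 80%
Score 610 is in the 572–623 band; LTV 41.4% is in the ≤43% band → 8.125%.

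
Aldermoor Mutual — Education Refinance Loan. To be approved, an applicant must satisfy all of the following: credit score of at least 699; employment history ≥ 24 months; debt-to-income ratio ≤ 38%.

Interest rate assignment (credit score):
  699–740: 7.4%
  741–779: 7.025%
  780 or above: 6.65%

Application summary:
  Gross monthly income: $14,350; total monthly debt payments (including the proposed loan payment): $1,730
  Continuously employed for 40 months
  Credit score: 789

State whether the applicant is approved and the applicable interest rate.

Approved at 6.65%

Credit score 789 ≥ 699 (meets minimum)
Employment 40 ≥ 24 months
DTI: 1,730 ÷ 14,350 = 12.1%, within the 38% cap
All requirements met. Score 789 falls in the 780 or above tier → 6.65%.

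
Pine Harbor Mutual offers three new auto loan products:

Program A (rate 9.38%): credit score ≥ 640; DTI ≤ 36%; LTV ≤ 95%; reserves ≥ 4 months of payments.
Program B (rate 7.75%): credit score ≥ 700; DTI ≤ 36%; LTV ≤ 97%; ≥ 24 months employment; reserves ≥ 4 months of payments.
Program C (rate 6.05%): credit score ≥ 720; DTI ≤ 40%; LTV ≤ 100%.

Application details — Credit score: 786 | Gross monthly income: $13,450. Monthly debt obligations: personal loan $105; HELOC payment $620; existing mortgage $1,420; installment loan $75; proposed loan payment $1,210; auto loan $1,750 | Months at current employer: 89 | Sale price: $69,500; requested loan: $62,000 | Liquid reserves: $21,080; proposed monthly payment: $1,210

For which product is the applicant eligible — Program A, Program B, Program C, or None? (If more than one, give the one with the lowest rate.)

Program C

Total debts = (105 + 620 + 1,420 + 75 + 1,210 + 1,750) = 5,180; DTI = 5,180/13,450 = 38.5%.
LTV = 62,000/69,500 = 89.2%.
Reserves = 21,080/1,210 = 17.4 months.
Program A: score 786 ≥ 640; DTI 38.5% > 36%; LTV 89.2% ≤ 95%; reserves 17.4 ≥ 4 mo → does not qualify.
Program B: score 786 ≥ 700; DTI 38.5% > 36%; LTV 89.2% ≤ 97%; employment 89 ≥ 24 mo; reserves 17.4 ≥ 4 mo → does not qualify.
Program C: score 786 ≥ 720; DTI 38.5% ≤ 40%; LTV 89.2% ≤ 100% → qualifies.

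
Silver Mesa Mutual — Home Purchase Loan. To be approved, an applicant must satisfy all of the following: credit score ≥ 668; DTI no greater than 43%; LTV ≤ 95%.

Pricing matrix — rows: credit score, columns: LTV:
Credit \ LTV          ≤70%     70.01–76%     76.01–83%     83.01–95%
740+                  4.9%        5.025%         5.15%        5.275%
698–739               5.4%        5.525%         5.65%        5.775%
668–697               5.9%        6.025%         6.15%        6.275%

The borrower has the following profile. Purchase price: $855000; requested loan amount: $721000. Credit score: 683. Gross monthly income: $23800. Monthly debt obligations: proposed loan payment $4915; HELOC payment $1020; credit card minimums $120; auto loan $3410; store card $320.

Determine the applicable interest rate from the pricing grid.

Credit score 683 ≥ 668; Total monthly debts = (4,915 + 1,020 + 120 + 3,410 + 320) = 9,785. Debt-to-income = 9,785/23,800 = 41.1% — meets 43% limit
LTV = 721,000/855,000 = 84.3% ≤ 95%
Score 683 is in the 668–697 band; LTV 84.3% is in the 83.01–95% band → 6.275%.

6.275%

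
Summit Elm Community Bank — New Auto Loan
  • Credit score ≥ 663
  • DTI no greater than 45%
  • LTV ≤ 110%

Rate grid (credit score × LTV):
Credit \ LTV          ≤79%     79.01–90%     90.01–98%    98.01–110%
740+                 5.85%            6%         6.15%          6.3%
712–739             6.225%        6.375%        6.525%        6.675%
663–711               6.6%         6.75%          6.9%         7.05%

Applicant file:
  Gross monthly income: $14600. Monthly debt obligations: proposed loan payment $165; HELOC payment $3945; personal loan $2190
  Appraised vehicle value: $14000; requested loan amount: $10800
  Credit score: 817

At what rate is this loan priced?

Credit score 817 ≥ 663; Total monthly debts = (165 + 3,945 + 2,190) = 6,300. Debt-to-income = 6,300/14,600 = 43.2% — meets 45% limit
LTV = 10,800/14,000 = 77.1% ≤ 110%
Credit 817 → row 740+; LTV 77.1% → column ≤79%. Grid cell → 5.85%.

5.85%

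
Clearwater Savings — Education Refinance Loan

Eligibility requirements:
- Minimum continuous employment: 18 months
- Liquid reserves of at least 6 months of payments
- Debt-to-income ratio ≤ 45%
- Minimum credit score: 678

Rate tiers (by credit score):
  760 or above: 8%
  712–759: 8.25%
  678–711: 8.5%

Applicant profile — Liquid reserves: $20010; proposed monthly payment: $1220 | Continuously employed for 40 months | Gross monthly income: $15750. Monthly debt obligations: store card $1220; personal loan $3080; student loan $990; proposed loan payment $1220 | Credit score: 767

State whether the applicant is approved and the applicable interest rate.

Credit score 767 ≥ 678 (meets minimum)
Total monthly debts = (1,220 + 3,080 + 990 + 1,220) = 6,510. DTI = 6,510/15,750 = 41.3% ≤ 45%
Employment 40 ≥ 18 months
Reserves = 20,010/1,220 = 16.4 months ≥ 6
All requirements met. Score 767 falls in the 760 or above tier → 8%.

Approved at 8%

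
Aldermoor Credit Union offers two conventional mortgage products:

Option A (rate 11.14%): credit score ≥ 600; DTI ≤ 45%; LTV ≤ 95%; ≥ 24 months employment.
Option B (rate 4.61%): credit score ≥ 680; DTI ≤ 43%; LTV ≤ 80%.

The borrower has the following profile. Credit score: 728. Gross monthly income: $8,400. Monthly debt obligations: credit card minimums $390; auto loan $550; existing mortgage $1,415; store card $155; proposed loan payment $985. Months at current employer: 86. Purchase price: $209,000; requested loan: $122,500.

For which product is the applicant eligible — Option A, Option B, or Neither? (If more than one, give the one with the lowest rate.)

Total debts = (390 + 550 + 1,415 + 155 + 985) = 3,495; DTI = 3,495/8,400 = 41.6%.
LTV = 122,500/209,000 = 58.6%.
Option A: score 728 ≥ 600; DTI 41.6% ≤ 45%; LTV 58.6% ≤ 95%; employment 86 ≥ 24 mo → qualifies.
Option B: score 728 ≥ 680; DTI 41.6% ≤ 43%; LTV 58.6% ≤ 80% → qualifies.
Qualifying: Option A, Option B. Lowest rate is 4.61% → Option B.

Option B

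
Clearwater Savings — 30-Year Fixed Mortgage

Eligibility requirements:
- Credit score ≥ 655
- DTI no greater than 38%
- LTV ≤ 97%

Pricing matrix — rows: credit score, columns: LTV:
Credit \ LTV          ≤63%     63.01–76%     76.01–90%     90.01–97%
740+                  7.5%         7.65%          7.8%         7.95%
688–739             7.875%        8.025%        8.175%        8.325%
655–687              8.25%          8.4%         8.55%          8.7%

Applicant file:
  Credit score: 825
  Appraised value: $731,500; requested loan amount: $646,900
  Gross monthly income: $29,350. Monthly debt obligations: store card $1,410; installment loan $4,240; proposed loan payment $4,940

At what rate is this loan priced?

Credit score 825 ≥ 655; Total monthly debts = (1,410 + 4,240 + 4,940) = 10,590. DTI: 10,590 ÷ 29,350 = 36.1%, within the 38% cap
LTV = 646,900/731,500 = 88.4% ≤ 97%
Score 825 is in the 740+ band; LTV 88.4% is in the 76.01–90% band → 7.8%.

7.8%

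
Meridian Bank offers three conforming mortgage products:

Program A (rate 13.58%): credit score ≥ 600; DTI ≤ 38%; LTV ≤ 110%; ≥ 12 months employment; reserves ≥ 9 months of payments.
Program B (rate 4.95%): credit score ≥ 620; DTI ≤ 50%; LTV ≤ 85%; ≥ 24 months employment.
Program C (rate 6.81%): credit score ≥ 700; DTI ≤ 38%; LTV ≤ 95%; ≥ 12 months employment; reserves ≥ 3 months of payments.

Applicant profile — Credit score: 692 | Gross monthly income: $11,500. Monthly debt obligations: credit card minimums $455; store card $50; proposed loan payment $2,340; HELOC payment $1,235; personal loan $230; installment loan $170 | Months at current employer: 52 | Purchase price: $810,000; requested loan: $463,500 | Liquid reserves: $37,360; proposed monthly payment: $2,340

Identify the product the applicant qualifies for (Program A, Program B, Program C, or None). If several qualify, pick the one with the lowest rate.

Total debts = (455 + 50 + 2,340 + 1,235 + 230 + 170) = 4,480; DTI = 4,480/11,500 = 39%.
LTV = 463,500/810,000 = 57.2%.
Reserves = 37,360/2,340 = 16.0 months.
Program A: score 692 ≥ 600; DTI 39% > 38%; LTV 57.2% ≤ 110%; employment 52 ≥ 12 mo; reserves 16.0 ≥ 9 mo → does not qualify.
Program B: score 692 ≥ 620; DTI 39% ≤ 50%; LTV 57.2% ≤ 85%; employment 52 ≥ 24 mo → qualifies.
Program C: score 692 < 700; DTI 39% > 38%; LTV 57.2% ≤ 95%; employment 52 ≥ 12 mo; reserves 16.0 ≥ 3 mo → does not qualify.

Program B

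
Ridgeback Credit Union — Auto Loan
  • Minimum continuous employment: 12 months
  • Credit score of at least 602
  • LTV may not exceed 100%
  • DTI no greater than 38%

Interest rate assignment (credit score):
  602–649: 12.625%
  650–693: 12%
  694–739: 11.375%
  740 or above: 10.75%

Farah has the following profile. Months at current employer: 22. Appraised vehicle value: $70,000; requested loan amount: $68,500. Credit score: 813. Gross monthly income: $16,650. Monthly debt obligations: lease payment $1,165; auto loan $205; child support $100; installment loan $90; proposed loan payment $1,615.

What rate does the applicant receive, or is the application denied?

Approved at 10.75%

Credit score 813 ≥ 602 (meets minimum)
Loan-to-value = 68,500/70,000 = 97.9% — pass (100% max)
Employment 22 ≥ 12 months
Total monthly debts = (1,165 + 205 + 100 + 90 + 1,615) = 3,175. DTI = 3,175/16,650 = 19.1% ≤ 38%
All requirements met. Score 813 falls in the 740 or above tier → 10.75%.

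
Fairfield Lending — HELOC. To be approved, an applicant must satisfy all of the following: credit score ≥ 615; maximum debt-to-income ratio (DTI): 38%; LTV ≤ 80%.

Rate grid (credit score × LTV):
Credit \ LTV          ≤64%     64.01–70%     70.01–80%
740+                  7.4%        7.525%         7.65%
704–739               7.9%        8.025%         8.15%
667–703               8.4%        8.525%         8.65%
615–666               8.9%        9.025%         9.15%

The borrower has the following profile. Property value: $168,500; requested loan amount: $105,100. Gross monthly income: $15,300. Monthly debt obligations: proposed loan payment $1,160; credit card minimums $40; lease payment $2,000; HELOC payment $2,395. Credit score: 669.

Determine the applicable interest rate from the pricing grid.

Credit score 669 ≥ 615; Total monthly debts = (1,160 + 40 + 2,000 + 2,395) = 5,595. DTI: 5,595 ÷ 15,300 = 36.6%, within the 38% cap
Loan-to-value = 105,100/168,500 = 62.4% — pass (80% max)
Credit 669 → row 667–703; LTV 62.4% → column ≤64%. Grid cell → 8.4%.

8.4%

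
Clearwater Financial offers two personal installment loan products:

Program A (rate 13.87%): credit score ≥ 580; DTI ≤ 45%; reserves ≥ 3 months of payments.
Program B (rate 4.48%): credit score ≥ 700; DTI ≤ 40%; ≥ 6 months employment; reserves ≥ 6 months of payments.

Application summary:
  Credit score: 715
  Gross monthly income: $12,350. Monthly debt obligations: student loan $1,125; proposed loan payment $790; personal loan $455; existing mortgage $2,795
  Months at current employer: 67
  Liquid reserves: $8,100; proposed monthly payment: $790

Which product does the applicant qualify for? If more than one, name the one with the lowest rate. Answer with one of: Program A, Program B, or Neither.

Total debts = (1,125 + 790 + 455 + 2,795) = 5,165; DTI = 5,165/12,350 = 41.8%.
Reserves = 8,100/790 = 10.3 months.
Program A: score 715 ≥ 580; DTI 41.8% ≤ 45%; reserves 10.3 ≥ 3 mo → qualifies.
Program B: score 715 ≥ 700; DTI 41.8% > 40%; employment 67 ≥ 6 mo; reserves 10.3 ≥ 6 mo → does not qualify.

Program A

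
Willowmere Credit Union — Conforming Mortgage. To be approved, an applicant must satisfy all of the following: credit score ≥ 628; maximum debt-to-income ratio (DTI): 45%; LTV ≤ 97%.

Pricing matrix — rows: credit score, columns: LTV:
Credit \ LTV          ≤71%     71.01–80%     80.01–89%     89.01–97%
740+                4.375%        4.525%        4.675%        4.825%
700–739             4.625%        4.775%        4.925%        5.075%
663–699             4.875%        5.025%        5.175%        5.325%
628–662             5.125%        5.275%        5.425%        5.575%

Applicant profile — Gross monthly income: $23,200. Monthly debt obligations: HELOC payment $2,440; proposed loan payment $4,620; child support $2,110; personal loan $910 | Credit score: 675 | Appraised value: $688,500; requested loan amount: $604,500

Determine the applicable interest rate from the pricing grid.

5.175%

Credit score 675 ≥ 628; Total monthly debts = (2,440 + 4,620 + 2,110 + 910) = 10,080. Debt-to-income = 10,080/23,200 = 43.4% — meets 45% limit
Loan-to-value = 604,500/688,500 = 87.8% — pass (97% max)
Score 675 is in the 663–699 band; LTV 87.8% is in the 80.01–89% band → 5.175%.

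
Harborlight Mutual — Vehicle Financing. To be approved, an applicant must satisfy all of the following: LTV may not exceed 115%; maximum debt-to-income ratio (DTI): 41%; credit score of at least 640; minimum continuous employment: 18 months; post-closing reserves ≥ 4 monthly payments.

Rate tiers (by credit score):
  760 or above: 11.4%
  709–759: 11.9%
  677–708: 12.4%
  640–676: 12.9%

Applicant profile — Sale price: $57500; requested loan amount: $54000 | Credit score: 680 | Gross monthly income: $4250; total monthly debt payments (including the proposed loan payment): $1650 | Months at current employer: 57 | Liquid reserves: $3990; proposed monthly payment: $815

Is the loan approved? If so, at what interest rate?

Credit score 680 ≥ 640 (meets minimum)
Employment 57 ≥ 18 months
Debt-to-income = 1,650/4,250 = 38.8% — meets 41% limit
Liquid reserves cover 3,990/815 = 4.9 months — ≥ 4 required
LTV = 54,000/57,500 = 93.9% ≤ 115%
All requirements met. Score 680 falls in the 677–708 tier → 12.4%.

Approved at 12.4%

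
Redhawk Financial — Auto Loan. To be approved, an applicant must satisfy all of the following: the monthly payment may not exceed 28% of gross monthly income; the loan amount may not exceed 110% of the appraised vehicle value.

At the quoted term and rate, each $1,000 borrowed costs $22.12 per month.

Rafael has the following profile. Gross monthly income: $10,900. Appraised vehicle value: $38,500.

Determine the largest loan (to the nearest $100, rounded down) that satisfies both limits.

$42,300

Payment cap: 28% × $10,900 = $3,052/month.
At $22.12 per $1,000, that supports 3,052/22.12 × 1,000 ≈ $137,974 → $137,900.
LTV cap: 110% × $38,500 = $42,350 → $42,300.
Binding constraint: loan-to-value.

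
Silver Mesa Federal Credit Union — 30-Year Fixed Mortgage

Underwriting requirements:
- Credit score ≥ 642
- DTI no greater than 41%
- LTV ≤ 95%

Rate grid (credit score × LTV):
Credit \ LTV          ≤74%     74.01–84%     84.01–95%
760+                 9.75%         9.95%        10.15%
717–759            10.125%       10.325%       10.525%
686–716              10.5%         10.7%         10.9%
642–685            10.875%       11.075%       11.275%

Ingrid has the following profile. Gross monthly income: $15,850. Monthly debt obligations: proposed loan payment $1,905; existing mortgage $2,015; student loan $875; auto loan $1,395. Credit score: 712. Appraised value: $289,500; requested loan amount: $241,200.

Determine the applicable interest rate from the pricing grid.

10.7%

Credit score 712 ≥ 642; Total monthly debts = (1,905 + 2,015 + 875 + 1,395) = 6,190. DTI: 6,190 ÷ 15,850 = 39.1%, within the 41% cap
LTV = 241,200/289,500 = 83.3% ≤ 95%
Score 712 is in the 686–716 band; LTV 83.3% is in the 74.01–84% band → 10.7%.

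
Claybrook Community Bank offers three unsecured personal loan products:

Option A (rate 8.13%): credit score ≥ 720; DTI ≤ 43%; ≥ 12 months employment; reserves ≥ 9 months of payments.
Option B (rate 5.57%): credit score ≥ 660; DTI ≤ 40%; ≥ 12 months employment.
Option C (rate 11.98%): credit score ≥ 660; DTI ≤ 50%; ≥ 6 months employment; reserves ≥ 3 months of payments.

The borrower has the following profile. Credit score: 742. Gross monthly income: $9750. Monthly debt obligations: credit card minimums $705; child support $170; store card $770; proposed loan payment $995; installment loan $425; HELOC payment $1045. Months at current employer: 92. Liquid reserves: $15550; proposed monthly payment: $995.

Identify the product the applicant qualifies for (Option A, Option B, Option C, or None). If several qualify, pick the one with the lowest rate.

Total debts = (705 + 170 + 770 + 995 + 425 + 1,045) = 4,110; DTI = 4,110/9,750 = 42.2%.
Reserves = 15,550/995 = 15.6 months.
Option A: score 742 ≥ 720; DTI 42.2% ≤ 43%; employment 92 ≥ 12 mo; reserves 15.6 ≥ 9 mo → qualifies.
Option B: score 742 ≥ 660; DTI 42.2% > 40%; employment 92 ≥ 12 mo → does not qualify.
Option C: score 742 ≥ 660; DTI 42.2% ≤ 50%; employment 92 ≥ 6 mo; reserves 15.6 ≥ 3 mo → qualifies.
Qualifying: Option A, Option C. Lowest rate is 8.13% → Option A.

Option A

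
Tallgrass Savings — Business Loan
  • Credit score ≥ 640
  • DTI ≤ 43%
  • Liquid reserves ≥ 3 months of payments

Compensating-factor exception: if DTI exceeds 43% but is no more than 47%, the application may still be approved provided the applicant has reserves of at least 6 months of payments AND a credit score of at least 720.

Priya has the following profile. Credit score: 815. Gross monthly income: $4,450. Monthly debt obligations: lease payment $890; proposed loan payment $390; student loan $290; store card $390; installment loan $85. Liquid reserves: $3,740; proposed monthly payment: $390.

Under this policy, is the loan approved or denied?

Credit score 815 ≥ 640 (meets base)
Total debts = (890 + 390 + 290 + 390 + 85) = 2,045. DTI = 2,045/4,450 = 46% > 43% — standard DTI limit exceeded.
Liquid reserves cover 3,740/390 = 9.6 months — ≥ 3 required
DTI 46% is within the 43%–47% exception band; checking compensating factors.
Reserves 9.6 ≥ 6 months; credit score 815 ≥ 720.
Both override conditions satisfied; DTI exception granted.

Approved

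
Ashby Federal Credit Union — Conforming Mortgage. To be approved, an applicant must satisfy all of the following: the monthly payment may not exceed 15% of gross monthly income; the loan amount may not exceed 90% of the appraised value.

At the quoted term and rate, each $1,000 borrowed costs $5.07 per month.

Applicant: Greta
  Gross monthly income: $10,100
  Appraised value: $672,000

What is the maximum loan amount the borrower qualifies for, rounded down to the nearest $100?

$298,800

Payment cap: 15% × $10,100 = $1,515/month.
At $5.07 per $1,000, that supports 1,515/5.07 × 1,000 ≈ $298,816 → $298,800.
LTV cap: 90% × $672,000 = $604,800 → $604,800.
Binding constraint: payment-to-income.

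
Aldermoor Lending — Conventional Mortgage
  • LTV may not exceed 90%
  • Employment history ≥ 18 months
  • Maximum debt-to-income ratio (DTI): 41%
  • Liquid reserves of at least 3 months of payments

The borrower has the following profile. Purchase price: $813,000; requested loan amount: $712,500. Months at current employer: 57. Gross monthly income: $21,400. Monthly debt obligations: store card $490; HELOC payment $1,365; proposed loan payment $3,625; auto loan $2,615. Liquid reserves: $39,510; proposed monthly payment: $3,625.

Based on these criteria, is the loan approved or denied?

Loan-to-value = 712,500/813,000 = 87.6% — pass (90% max)
Employment 57 ≥ 18 months
Total monthly debts = (490 + 1,365 + 3,625 + 2,615) = 8,095. Debt-to-income = 8,095/21,400 = 37.8% — meets 41% limit
Reserves: 39,510 ÷ 3,625 = 10.9 months (meets 3-month minimum)
All criteria satisfied.

Approved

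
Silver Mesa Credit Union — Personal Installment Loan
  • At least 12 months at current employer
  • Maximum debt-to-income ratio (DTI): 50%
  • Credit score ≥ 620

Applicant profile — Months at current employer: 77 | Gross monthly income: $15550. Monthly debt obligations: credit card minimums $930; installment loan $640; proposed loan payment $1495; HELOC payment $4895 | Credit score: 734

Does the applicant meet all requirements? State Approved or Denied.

Denied

Employment 77 ≥ 12 months
Total monthly debts = (930 + 640 + 1,495 + 4,895) = 7,960. DTI = 7,960/15,550 = 51.2% > 50%
Credit score 734 ≥ 620 (meets)
Fails on DTI.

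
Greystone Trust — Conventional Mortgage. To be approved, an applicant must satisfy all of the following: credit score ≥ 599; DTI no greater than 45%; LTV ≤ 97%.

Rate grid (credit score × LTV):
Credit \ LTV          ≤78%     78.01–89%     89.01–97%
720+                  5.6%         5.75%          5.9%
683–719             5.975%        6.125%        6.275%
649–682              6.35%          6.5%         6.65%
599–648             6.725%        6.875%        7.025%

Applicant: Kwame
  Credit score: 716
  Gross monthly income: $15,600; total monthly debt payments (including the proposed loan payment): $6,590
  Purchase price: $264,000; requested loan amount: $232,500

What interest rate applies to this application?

6.125%

Credit score 716 ≥ 599; DTI = 6,590/15,600 = 42.2% ≤ 45%
LTV: 232,500 ÷ 264,000 = 88.1%, within 97% cap
Score 716 is in the 683–719 band; LTV 88.1% is in the 78.01–89% band → 6.125%.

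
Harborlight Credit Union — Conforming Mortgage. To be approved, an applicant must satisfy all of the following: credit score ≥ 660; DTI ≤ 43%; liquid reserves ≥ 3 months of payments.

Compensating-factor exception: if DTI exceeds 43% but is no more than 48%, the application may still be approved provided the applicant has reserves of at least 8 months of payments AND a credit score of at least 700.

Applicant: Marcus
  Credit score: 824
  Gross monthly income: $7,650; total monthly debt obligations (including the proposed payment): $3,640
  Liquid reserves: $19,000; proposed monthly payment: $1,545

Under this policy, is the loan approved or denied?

Credit score 824 ≥ 660 (meets base)
DTI: 3,640 ÷ 7,650 = 47.6%, over the 43% base limit.
Liquid reserves cover 19,000/1,545 = 12.3 months — ≥ 3 required
47.6% falls in the override range (43%–48%), so the compensating-factor test applies.
Override check — reserves: 12.3 mo (ok); score: 824 (ok).
Both compensating conditions met → exception applies.

Approved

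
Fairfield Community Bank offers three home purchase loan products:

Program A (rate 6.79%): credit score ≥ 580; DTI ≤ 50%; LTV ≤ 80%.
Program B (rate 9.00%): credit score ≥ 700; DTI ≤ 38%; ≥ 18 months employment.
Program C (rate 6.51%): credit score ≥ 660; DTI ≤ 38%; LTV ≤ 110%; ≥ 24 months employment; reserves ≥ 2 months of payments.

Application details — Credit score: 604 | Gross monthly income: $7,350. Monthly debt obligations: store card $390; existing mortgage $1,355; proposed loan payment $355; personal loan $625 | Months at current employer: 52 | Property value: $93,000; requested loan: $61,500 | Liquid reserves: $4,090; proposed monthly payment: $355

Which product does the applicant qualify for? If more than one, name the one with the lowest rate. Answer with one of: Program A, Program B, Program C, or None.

Total debts = (390 + 1,355 + 355 + 625) = 2,725; DTI = 2,725/7,350 = 37.1%.
LTV = 61,500/93,000 = 66.1%.
Reserves = 4,090/355 = 11.5 months.
Program A: score 604 ≥ 580; DTI 37.1% ≤ 50%; LTV 66.1% ≤ 80% → qualifies.
Program B: score 604 < 700; DTI 37.1% ≤ 38%; employment 52 ≥ 18 mo → does not qualify.
Program C: score 604 < 660; DTI 37.1% ≤ 38%; LTV 66.1% ≤ 110%; employment 52 ≥ 24 mo; reserves 11.5 ≥ 2 mo → does not qualify.

Program A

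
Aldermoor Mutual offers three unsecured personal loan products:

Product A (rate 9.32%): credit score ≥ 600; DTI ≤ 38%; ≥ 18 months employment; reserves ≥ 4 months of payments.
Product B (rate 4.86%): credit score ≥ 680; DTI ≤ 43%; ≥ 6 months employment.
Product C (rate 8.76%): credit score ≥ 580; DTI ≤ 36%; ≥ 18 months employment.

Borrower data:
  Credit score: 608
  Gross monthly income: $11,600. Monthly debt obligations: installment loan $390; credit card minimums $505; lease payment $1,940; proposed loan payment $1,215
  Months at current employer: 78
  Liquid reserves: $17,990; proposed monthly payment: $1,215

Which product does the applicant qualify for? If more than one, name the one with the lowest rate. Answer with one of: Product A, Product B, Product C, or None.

Product C

Total debts = (390 + 505 + 1,940 + 1,215) = 4,050; DTI = 4,050/11,600 = 34.9%.
Reserves = 17,990/1,215 = 14.8 months.
Product A: score 608 ≥ 600; DTI 34.9% ≤ 38%; employment 78 ≥ 18 mo; reserves 14.8 ≥ 4 mo → qualifies.
Product B: score 608 < 680; DTI 34.9% ≤ 43%; employment 78 ≥ 6 mo → does not qualify.
Product C: score 608 ≥ 580; DTI 34.9% ≤ 36%; employment 78 ≥ 18 mo → qualifies.
Qualifying: Product A, Product C. Lowest rate is 8.76% → Product C.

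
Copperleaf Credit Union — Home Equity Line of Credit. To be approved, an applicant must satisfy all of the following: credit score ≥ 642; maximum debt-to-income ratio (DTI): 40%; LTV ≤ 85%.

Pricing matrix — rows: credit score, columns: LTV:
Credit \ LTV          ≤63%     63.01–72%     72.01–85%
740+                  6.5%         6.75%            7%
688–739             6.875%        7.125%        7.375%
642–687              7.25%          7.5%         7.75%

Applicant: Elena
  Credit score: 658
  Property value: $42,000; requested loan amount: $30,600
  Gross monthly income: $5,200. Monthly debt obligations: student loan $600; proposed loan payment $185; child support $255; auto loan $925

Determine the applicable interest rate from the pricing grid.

Credit score 658 ≥ 642; Total monthly debts = (600 + 185 + 255 + 925) = 1,965. DTI = 1,965/5,200 = 37.8% ≤ 40%
LTV = 30,600/42,000 = 72.9% ≤ 85%
Credit 658 → row 642–687; LTV 72.9% → column 72.01–85%. Grid cell → 7.75%.

7.75%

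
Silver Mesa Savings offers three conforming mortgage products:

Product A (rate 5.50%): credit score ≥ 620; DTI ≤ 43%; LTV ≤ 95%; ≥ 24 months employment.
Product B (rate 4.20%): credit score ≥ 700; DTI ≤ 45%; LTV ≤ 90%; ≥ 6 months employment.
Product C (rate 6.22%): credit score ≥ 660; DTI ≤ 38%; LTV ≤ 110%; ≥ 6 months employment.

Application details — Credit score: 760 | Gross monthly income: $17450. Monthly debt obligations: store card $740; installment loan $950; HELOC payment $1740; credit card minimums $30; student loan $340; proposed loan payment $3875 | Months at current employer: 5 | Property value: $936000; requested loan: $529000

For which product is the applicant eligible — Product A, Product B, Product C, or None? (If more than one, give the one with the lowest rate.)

None

Total debts = (740 + 950 + 1,740 + 30 + 340 + 3,875) = 7,675; DTI = 7,675/17,450 = 44%.
LTV = 529,000/936,000 = 56.5%.
Product A: score 760 ≥ 620; DTI 44% > 43%; LTV 56.5% ≤ 95%; employment 5 < 24 mo → does not qualify.
Product B: score 760 ≥ 700; DTI 44% ≤ 45%; LTV 56.5% ≤ 90%; employment 5 < 6 mo → does not qualify.
Product C: score 760 ≥ 660; DTI 44% > 38%; LTV 56.5% ≤ 110%; employment 5 < 6 mo → does not qualify.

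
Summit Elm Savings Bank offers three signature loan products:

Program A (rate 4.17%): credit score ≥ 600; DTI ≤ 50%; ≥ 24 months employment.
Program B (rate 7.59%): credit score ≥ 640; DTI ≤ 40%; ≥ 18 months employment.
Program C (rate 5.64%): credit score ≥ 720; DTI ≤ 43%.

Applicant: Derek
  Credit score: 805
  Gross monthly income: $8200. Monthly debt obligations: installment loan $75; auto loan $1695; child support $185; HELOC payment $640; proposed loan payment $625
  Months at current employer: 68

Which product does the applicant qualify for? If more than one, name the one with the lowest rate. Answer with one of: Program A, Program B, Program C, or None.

Total debts = (75 + 1,695 + 185 + 640 + 625) = 3,220; DTI = 3,220/8,200 = 39.3%.
Program A: score 805 ≥ 600; DTI 39.3% ≤ 50%; employment 68 ≥ 24 mo → qualifies.
Program B: score 805 ≥ 640; DTI 39.3% ≤ 40%; employment 68 ≥ 18 mo → qualifies.
Program C: score 805 ≥ 720; DTI 39.3% ≤ 43% → qualifies.
Qualifying: Program A, Program B, Program C. Lowest rate is 4.17% → Program A.

Program A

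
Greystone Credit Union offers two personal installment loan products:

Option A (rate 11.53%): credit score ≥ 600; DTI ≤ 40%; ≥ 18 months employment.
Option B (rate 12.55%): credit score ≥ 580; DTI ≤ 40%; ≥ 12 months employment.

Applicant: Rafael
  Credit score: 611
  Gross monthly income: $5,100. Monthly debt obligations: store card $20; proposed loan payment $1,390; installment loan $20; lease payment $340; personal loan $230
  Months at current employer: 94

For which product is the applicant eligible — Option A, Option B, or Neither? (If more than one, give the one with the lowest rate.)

Total debts = (20 + 1,390 + 20 + 340 + 230) = 2,000; DTI = 2,000/5,100 = 39.2%.
Option A: score 611 ≥ 600; DTI 39.2% ≤ 40%; employment 94 ≥ 18 mo → qualifies.
Option B: score 611 ≥ 580; DTI 39.2% ≤ 40%; employment 94 ≥ 12 mo → qualifies.
Qualifying: Option A, Option B. Lowest rate is 11.53% → Option A.

Option A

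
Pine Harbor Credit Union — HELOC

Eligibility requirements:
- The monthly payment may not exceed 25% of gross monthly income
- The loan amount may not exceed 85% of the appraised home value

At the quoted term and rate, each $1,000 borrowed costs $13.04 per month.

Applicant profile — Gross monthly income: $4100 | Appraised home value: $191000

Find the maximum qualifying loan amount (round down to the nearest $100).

$78,600

Payment cap: 25% × $4,100 = $1,025/month.
At $13.04 per $1,000, that supports 1,025/13.04 × 1,000 ≈ $78,604 → $78,600.
LTV cap: 85% × $191,000 = $162,350 → $162,300.
Binding constraint: payment-to-income.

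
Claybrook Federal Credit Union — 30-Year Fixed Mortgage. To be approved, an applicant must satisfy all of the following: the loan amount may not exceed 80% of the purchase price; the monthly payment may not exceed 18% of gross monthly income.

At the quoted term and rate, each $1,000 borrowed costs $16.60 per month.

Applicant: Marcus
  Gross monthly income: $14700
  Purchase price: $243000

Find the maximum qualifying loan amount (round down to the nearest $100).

Payment cap: 18% × $14,700 = $2,646/month.
At $16.60 per $1,000, that supports 2,646/16.60 × 1,000 ≈ $159,397 → $159,300.
LTV cap: 80% × $243,000 = $194,400 → $194,400.
Binding constraint: payment-to-income.

$159,300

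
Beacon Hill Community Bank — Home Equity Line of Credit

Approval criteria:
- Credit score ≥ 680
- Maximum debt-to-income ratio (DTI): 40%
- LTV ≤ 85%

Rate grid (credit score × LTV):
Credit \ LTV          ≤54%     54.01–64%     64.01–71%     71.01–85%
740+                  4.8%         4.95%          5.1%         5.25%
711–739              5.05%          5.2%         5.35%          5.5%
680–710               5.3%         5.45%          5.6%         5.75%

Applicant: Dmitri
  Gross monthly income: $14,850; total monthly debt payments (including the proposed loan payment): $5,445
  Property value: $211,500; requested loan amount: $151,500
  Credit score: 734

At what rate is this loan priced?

5.5%

Credit score 734 ≥ 680; Debt-to-income = 5,445/14,850 = 36.7% — meets 40% limit
LTV: 151,500 ÷ 211,500 = 71.6%, within 85% cap
Row: 734 falls in 711–739. Column: 71.6% falls in 71.01–85%. Rate = 5.5%.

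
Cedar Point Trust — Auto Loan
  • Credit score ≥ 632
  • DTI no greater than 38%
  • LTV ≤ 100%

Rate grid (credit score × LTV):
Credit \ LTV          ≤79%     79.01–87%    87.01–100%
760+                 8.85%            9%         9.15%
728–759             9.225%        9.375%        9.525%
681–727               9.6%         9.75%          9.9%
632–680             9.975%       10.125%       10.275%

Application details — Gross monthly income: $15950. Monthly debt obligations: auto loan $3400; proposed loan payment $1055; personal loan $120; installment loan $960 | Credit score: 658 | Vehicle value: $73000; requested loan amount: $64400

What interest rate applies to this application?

Credit score 658 ≥ 632; Total monthly debts = (3,400 + 1,055 + 120 + 960) = 5,535. Debt-to-income = 5,535/15,950 = 34.7% — meets 38% limit
LTV: 64,400 ÷ 73,000 = 88.2%, within 100% cap
Credit 658 → row 632–680; LTV 88.2% → column 87.01–100%. Grid cell → 10.275%.

10.275%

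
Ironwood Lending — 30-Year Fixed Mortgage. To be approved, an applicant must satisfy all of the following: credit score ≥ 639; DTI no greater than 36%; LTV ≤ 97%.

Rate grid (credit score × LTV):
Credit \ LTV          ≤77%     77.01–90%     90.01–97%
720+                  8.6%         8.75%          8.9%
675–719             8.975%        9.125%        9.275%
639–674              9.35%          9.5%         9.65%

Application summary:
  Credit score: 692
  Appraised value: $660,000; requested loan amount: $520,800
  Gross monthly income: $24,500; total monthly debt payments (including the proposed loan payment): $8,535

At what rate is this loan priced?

Credit score 692 ≥ 639; DTI = 8,535/24,500 = 34.8% ≤ 36%
LTV = 520,800/660,000 = 78.9% ≤ 97%
Score 692 is in the 675–719 band; LTV 78.9% is in the 77.01–90% band → 9.125%.

9.125%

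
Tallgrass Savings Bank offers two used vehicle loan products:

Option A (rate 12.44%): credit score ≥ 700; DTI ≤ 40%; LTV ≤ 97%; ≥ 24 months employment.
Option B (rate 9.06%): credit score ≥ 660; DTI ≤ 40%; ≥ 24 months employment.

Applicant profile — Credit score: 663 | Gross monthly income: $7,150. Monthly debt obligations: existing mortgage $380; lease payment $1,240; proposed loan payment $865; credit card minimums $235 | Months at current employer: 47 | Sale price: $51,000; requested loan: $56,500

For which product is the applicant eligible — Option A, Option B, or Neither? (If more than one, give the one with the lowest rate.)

Total debts = (380 + 1,240 + 865 + 235) = 2,720; DTI = 2,720/7,150 = 38%.
LTV = 56,500/51,000 = 110.8%.
Option A: score 663 < 700; DTI 38% ≤ 40%; LTV 110.8% > 97%; employment 47 ≥ 24 mo → does not qualify.
Option B: score 663 ≥ 660; DTI 38% ≤ 40%; employment 47 ≥ 24 mo → qualifies.

Option B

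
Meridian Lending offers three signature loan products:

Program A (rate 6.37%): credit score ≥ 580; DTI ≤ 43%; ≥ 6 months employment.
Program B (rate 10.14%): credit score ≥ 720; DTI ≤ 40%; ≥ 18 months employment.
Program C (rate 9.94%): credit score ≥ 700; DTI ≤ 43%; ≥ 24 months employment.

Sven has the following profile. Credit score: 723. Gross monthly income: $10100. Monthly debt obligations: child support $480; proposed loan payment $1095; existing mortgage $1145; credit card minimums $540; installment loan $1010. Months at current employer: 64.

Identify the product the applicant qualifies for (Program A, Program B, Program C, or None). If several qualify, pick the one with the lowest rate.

Program A

Total debts = (480 + 1,095 + 1,145 + 540 + 1,010) = 4,270; DTI = 4,270/10,100 = 42.3%.
Program A: score 723 ≥ 580; DTI 42.3% ≤ 43%; employment 64 ≥ 6 mo → qualifies.
Program B: score 723 ≥ 720; DTI 42.3% > 40%; employment 64 ≥ 18 mo → does not qualify.
Program C: score 723 ≥ 700; DTI 42.3% ≤ 43%; employment 64 ≥ 24 mo → qualifies.
Qualifying: Program A, Program C. Lowest rate is 6.37% → Program A.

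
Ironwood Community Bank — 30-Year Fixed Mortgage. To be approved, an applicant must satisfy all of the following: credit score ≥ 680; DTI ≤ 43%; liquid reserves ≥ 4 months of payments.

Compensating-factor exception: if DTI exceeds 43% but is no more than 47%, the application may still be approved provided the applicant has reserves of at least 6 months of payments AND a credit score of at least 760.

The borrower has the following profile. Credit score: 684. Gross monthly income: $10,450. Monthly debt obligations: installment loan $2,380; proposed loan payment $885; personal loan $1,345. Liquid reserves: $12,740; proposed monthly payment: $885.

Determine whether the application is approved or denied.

Denied

Credit score 684 ≥ 680 (meets base)
Total debts = (2,380 + 885 + 1,345) = 4,610. DTI: 4,610 ÷ 10,450 = 44.1%, over the 43% base limit.
Reserves = 12,740/885 = 14.4 months ≥ 4
44.1% falls in the override range (43%–47%), so the compensating-factor test applies.
Override check — reserves: 14.4 mo (ok); score: 684 (below 760).
Override conditions not both satisfied; exception does not apply.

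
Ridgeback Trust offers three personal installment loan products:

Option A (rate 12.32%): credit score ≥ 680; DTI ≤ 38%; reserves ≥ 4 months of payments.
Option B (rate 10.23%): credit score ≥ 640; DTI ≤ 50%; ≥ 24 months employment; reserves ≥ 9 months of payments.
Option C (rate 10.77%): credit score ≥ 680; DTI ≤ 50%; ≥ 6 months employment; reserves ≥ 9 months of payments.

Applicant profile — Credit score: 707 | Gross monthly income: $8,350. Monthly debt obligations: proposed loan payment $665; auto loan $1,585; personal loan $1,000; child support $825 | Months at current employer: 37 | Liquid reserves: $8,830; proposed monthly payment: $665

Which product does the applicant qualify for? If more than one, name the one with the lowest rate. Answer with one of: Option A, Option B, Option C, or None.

Total debts = (665 + 1,585 + 1,000 + 825) = 4,075; DTI = 4,075/8,350 = 48.8%.
Reserves = 8,830/665 = 13.3 months.
Option A: score 707 ≥ 680; DTI 48.8% > 38%; reserves 13.3 ≥ 4 mo → does not qualify.
Option B: score 707 ≥ 640; DTI 48.8% ≤ 50%; employment 37 ≥ 24 mo; reserves 13.3 ≥ 9 mo → qualifies.
Option C: score 707 ≥ 680; DTI 48.8% ≤ 50%; employment 37 ≥ 6 mo; reserves 13.3 ≥ 9 mo → qualifies.
Qualifying: Option B, Option C. Lowest rate is 10.23% → Option B.

Option B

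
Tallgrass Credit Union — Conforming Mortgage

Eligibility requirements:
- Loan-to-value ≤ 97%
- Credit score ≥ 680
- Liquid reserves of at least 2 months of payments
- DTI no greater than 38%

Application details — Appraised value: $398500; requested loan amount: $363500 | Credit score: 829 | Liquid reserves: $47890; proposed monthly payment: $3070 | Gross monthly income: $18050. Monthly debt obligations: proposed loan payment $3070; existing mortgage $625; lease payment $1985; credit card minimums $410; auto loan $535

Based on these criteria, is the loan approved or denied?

Approved

LTV: 363,500 ÷ 398,500 = 91.2%, within 97% cap
Credit score 829 ≥ 680 (meets)
Reserves: 47,890 ÷ 3,070 = 15.6 months (meets 2-month minimum)
Total monthly debts = (3,070 + 625 + 1,985 + 410 + 535) = 6,625. DTI: 6,625 ÷ 18,050 = 36.7%, within the 38% cap
All criteria satisfied.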